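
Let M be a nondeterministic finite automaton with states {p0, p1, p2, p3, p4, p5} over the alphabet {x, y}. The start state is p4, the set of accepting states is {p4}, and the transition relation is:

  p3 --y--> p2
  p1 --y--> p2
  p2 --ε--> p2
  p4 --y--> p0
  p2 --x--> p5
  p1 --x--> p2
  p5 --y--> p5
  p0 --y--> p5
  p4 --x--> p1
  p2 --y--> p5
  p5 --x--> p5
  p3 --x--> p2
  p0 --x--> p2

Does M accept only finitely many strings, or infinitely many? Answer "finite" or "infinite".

The useful states (reachable from p4 and able to reach an accepting state) are {p4}.
Restricted to these states the transition graph has no cycle, so every accepting path has bounded length and L is finite.

finite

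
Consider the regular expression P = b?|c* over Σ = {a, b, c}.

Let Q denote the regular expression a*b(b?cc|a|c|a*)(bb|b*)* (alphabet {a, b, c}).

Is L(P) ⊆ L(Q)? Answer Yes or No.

No

The empty string ε is in L(P) but not in L(Q).
So L(P) ⊄ L(Q).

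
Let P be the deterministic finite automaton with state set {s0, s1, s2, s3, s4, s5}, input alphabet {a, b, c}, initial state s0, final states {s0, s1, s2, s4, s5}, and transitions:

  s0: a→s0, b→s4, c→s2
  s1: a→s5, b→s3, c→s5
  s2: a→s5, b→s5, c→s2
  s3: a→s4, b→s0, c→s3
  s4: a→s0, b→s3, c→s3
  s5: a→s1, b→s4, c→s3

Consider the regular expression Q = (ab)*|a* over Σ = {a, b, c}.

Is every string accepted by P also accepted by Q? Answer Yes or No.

The string b is in L(P) but not in L(Q).
So L(P) ⊄ L(Q).

No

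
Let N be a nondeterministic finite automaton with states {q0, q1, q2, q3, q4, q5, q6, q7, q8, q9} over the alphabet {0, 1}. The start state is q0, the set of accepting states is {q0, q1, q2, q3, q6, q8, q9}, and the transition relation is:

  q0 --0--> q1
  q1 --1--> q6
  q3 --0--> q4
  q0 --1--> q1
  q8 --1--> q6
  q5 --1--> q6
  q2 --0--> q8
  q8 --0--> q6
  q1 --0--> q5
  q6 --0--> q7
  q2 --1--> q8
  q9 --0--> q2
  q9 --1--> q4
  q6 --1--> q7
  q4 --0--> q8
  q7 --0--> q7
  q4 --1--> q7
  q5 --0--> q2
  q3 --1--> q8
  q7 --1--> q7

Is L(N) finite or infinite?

The useful states (reachable from q0 and able to reach an accepting state) are {q0, q1, q2, q5, q6, q8}.
Restricted to these states the transition graph has no cycle, so every accepting path has bounded length and L is finite.

finite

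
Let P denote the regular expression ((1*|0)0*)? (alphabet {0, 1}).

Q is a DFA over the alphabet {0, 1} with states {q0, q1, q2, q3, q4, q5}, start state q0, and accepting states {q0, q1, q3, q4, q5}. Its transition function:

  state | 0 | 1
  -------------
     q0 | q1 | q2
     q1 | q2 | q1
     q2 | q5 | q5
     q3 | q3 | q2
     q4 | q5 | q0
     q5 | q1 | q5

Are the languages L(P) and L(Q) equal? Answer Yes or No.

No

The string 1 is accepted by P but rejected by Q.
So L(P) ≠ L(Q).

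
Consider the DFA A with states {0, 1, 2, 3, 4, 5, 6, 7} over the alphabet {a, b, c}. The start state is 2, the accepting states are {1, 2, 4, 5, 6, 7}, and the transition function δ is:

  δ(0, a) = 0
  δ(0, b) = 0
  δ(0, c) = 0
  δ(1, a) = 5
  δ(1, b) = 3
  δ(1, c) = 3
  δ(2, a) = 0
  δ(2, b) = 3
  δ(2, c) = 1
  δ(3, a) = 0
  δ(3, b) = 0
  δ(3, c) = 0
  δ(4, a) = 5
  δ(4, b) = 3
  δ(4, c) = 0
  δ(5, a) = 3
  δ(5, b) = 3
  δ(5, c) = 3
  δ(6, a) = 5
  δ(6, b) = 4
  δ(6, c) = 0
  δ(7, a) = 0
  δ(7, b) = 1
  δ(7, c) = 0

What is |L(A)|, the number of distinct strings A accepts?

The useful subgraph on states {1, 2, 5} is acyclic, so L(A) is finite; the longest accepting path visits 3 useful states, giving maximum string length 2.
Counting accepting paths from 2 by length: 1 of length 0, 1 of length 1, 1 of length 2. Total 3.

3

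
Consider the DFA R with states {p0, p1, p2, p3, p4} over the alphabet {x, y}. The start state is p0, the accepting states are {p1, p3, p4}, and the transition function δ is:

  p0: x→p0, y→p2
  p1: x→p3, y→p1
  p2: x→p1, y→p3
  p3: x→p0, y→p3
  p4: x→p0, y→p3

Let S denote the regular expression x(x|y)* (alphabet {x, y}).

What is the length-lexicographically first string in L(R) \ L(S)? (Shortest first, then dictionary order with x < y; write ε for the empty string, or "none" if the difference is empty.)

The string yx is accepted by R but not by S.
No shorter string lies in the difference, and yx is the lexicographically first length-2 string in L(R) \ L(S).

yx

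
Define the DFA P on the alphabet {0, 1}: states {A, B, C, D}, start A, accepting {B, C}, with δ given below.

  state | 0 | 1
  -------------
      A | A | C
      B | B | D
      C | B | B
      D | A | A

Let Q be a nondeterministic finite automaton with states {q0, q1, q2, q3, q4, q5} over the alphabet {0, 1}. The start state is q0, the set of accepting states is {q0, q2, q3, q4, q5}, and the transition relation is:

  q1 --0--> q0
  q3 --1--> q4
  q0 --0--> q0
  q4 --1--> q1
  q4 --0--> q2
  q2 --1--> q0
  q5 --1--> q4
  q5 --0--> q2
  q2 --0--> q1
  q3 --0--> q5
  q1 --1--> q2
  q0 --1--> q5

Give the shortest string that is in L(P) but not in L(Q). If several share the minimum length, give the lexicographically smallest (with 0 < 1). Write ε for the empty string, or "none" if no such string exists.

The string 100 is accepted by P but not by Q.
No shorter string lies in the difference, and 100 is the lexicographically first length-3 string in L(P) \ L(Q).

100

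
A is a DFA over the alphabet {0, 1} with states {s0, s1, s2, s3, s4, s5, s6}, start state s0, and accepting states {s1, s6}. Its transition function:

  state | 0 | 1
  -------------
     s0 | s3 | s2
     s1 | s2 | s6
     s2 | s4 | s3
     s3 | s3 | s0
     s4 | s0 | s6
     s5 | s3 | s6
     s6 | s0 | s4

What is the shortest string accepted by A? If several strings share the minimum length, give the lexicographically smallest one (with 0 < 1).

101

A breadth-first search from s0 reaches an accepting state first via the path s0 → s2 → s4 → s6 on input 101.
No string of length < 3 is accepted (BFS exhausts all shorter strings without reaching an accepting state), and 101 is the lexicographically least accepting string of length 3.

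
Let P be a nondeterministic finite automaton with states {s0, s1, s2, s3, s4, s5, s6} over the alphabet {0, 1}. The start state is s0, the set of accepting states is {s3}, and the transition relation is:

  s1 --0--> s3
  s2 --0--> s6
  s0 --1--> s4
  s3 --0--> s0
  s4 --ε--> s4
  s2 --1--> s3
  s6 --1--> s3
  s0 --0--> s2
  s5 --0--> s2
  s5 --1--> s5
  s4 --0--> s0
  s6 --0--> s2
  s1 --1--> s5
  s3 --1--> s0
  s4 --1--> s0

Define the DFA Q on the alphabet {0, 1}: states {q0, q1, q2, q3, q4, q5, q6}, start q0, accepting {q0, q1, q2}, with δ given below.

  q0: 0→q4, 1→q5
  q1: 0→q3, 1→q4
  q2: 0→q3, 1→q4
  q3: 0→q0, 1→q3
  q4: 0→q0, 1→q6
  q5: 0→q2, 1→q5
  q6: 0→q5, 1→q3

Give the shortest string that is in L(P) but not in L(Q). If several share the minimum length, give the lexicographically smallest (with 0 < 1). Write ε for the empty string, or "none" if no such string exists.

01

The string 01 is accepted by P but not by Q.
No shorter string lies in the difference, and 01 is the lexicographically first length-2 string in L(P) \ L(Q).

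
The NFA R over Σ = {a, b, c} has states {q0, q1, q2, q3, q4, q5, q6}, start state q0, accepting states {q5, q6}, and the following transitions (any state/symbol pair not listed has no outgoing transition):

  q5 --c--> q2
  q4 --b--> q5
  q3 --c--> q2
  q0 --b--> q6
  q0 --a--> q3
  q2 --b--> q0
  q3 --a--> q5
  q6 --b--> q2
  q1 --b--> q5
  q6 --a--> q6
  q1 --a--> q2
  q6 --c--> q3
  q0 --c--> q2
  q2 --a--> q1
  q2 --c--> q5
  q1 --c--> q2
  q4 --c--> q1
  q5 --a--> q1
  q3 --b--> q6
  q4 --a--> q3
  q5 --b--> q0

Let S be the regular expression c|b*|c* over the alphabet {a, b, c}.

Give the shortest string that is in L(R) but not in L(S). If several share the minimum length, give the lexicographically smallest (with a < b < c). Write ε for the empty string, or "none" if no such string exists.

The string aa is accepted by R but not by S.
No shorter string lies in the difference, and aa is the lexicographically first length-2 string in L(R) \ L(S).

aa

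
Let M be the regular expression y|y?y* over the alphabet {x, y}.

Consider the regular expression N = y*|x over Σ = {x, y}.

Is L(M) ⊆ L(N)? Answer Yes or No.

Yes

Converting the expression M to a DFA (subset construction, then merging equivalent states) gives the minimal DFA with states {m0, m1}, start state m0, accepting states {m0} and transitions m0: x→m1, y→m0; m1: x→m1, y→m1.
Converting the expression N to a DFA (subset construction, then merging equivalent states) gives the minimal DFA with states {n0, n1, n2, n3}, start state n0, accepting states {n0, n1, n2} and transitions n0: x→n1, y→n2; n1: x→n3, y→n3; n2: x→n3, y→n2; n3: x→n3, y→n3.
Exploring the product automaton M × N from the start pair (m0, n0), following both machines on each input symbol, reaches 4 state pairs: (m0, n0), (m1, n1), (m0, n2), (m1, n3).
M accepts in {m0} and N accepts in {n0, n1, n2}. The reachable pairs whose M-component is accepting are (m0, n0), (m0, n2); in each of them the N-component is accepting too, so the product for L(M) \ L(N) (M-component accepting, N-component rejecting) has no reachable accepting pair and the difference is empty.
Hence every string in L(M) is also in L(N).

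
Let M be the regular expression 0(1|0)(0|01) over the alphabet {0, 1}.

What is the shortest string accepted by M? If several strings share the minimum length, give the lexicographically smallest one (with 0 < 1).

000

By inspection of the expression, no string of length less than 3 matches, and 000 is the lexicographically first match of length 3.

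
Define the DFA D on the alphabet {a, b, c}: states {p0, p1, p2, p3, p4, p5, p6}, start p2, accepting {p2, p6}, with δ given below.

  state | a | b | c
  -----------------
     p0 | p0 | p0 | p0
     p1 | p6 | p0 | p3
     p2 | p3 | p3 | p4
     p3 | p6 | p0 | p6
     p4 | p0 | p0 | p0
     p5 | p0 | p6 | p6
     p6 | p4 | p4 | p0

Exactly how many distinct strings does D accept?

The useful subgraph on states {p2, p3, p6} is acyclic, so L(D) is finite; the longest accepting path visits 3 useful states, giving maximum string length 2.
Counting accepting paths from p2 by length: 1 of length 0, 4 of length 2. Total 5.

5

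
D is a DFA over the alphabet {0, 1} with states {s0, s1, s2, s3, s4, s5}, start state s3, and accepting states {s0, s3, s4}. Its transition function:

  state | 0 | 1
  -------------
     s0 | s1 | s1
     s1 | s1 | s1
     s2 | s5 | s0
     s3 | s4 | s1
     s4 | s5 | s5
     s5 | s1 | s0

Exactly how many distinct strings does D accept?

The useful subgraph on states {s0, s3, s4, s5} is acyclic, so L(D) is finite; the longest accepting path visits 4 useful states, giving maximum string length 3.
Counting accepting paths from s3 by length: 1 of length 0, 1 of length 1, 2 of length 3. Total 4.

4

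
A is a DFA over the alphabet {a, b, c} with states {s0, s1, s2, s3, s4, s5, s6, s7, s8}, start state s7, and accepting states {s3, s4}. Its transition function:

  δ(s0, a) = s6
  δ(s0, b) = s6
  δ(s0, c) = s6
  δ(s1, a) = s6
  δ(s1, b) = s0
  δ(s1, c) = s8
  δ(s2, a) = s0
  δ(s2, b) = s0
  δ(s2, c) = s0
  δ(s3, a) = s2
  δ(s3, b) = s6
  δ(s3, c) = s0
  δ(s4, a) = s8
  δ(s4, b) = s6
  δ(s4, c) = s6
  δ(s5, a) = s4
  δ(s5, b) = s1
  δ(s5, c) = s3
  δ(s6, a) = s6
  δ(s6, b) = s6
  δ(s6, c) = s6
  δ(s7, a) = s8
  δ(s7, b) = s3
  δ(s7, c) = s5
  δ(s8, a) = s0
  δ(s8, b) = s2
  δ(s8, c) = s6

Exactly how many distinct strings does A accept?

The useful subgraph on states {s3, s4, s5, s7} is acyclic, so L(A) is finite; the longest accepting path visits 3 useful states, giving maximum string length 2.
Counting accepting paths from s7 by length: 1 of length 1, 2 of length 2. Total 3.

3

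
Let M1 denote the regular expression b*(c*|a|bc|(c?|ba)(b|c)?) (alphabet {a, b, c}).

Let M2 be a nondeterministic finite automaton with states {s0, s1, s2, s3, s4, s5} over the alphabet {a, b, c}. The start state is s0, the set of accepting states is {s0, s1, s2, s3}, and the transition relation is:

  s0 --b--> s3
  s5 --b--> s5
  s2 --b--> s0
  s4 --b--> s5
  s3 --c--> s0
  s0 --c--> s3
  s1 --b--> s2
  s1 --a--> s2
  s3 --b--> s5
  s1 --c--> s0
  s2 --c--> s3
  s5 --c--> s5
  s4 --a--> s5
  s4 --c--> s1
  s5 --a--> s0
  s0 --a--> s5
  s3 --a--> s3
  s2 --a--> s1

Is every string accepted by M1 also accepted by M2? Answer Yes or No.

The string a is in L(M1) but not in L(M2).
So L(M1) ⊄ L(M2).

No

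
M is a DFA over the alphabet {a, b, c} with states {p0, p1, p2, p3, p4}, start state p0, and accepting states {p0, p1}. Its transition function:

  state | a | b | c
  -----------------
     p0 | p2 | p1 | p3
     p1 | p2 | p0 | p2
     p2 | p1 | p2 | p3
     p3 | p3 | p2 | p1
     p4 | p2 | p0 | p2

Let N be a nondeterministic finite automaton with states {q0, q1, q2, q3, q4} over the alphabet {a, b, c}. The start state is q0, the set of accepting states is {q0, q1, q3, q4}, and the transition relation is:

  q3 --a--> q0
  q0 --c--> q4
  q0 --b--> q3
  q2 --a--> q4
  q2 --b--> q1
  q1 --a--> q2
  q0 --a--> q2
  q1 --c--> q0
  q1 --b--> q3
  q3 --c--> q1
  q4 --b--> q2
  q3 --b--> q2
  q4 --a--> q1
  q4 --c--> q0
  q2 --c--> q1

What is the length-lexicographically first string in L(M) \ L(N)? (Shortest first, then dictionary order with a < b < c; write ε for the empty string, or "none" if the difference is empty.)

The string bb is accepted by M but not by N.
No shorter string lies in the difference, and bb is the lexicographically first length-2 string in L(M) \ L(N).

bb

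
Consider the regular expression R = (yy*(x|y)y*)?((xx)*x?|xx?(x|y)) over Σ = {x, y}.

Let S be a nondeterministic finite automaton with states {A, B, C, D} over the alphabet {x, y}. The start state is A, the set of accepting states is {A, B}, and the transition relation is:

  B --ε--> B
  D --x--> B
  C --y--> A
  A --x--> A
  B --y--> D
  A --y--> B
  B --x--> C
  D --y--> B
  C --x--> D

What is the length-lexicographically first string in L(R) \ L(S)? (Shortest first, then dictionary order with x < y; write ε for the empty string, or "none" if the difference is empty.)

The string yx is accepted by R but not by S.
No shorter string lies in the difference, and yx is the lexicographically first length-2 string in L(R) \ L(S).

yx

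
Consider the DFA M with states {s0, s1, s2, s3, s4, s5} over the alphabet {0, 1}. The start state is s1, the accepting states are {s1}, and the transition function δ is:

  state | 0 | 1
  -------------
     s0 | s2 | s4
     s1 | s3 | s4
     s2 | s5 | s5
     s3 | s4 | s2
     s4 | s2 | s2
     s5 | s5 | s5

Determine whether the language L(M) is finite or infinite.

finite

The useful states (reachable from s1 and able to reach an accepting state) are {s1}.
Restricted to these states the transition graph has no cycle, so every accepting path has bounded length and L is finite.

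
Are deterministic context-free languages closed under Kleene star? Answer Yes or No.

No

L = {c aⁿbⁿ : n≥0} ∪ {cc aⁿb²ⁿ : n≥0} is a DCFL (the number of leading c's fixes which ratio the DPDA checks), but L* is not. Every word of L starts with c, so in a factorisation of the string cc aⁱbʲ (i≥1) into words of L each factor begins at one of the two c's: either the whole string is a single word of L (forcing j = 2i), or it splits as c · (c aⁱbʲ) with c ∈ L (take n = 0) and c aⁱbʲ ∈ L (forcing j = i). Thus L* ∩ cca⁺b* = {cc aⁿbⁿ : n≥1} ∪ {cc aⁿb²ⁿ : n≥1}. A DPDA for L* would give one for this intersection with a regular set, and, started from its configuration after reading cc, one for {aⁿbⁿ : n≥1} ∪ {aⁿb²ⁿ : n≥1}, which no deterministic PDA accepts (a DPDA for it would have a single run on aⁿb²ⁿ, accepting after the prefix aⁿbⁿ and accepting again after n more b's; an ordinary PDA that simulates it on a's and b's and, at any moment when it is accepting, may switch to reading only a fresh letter d while feeding each d to the simulation as a b, would accept aⁱbʲdᵏ (k≥1) exactly when both aⁱbʲ and aⁱbʲ⁺ᵏ are in the language, i.e. its language intersected with the regular set a*b*d⁺ would be exactly {aⁿbⁿdⁿ : n≥1} — impossible, since context-free languages are closed under intersection with regular sets and {aⁿbⁿdⁿ} is not context-free). So L* is not a DCFL.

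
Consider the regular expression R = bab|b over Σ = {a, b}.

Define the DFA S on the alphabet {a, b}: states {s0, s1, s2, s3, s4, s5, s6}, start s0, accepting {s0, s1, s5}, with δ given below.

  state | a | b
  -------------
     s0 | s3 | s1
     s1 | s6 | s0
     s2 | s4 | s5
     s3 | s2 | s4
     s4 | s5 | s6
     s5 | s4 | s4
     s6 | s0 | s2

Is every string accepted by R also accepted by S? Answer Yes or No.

No

The string bab is in L(R) but not in L(S).
So L(R) ⊄ L(S).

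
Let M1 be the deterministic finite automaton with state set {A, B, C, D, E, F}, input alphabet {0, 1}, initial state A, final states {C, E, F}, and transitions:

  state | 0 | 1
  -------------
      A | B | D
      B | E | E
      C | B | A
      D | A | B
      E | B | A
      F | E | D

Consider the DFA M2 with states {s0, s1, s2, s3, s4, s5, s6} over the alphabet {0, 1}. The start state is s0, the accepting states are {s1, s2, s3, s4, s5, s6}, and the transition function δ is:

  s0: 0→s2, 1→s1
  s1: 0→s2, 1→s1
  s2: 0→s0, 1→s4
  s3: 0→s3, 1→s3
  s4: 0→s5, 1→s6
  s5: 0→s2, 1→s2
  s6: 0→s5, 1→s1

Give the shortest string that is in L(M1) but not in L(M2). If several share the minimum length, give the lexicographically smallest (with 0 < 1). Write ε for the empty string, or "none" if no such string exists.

The string 00 is accepted by M1 but not by M2.
No shorter string lies in the difference, and 00 is the lexicographically first length-2 string in L(M1) \ L(M2).

00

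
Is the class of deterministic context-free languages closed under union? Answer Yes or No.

{aⁿbⁿ : n≥0} and {aⁿb²ⁿ : n≥0} are each accepted by a deterministic PDA (push the a's; pop one per b, respectively one per two b's), but their union U is not. Suppose a DPDA M accepted U. Being deterministic, M has a single run on aⁿb²ⁿ, and since aⁿbⁿ ∈ U that run passes through an accepting configuration right after consuming the prefix aⁿbⁿ and then goes on to accept again after n more b's. Build an ordinary (nondeterministic) PDA M′ that simulates M on a's and b's and, at any moment when M is in an accepting state, may switch to a second mode in which it reads only c's, feeding each c to M as a b; M′ accepts when M does. Then M′ accepts aⁱbʲcᵏ (k≥1) exactly when both aⁱbʲ ∈ U and aⁱbʲ⁺ᵏ ∈ U, and checking the four cases (i=j or j=2i, combined with j+k=i or j+k=2i) leaves only i=j=k: so L(M′) ∩ a*b*c⁺ = {aⁿbⁿcⁿ : n≥1} would be context-free, which it is not (pumping lemma) — contradiction. (The union is an unambiguous CFL; it is determinism, not unambiguity, that fails.)

No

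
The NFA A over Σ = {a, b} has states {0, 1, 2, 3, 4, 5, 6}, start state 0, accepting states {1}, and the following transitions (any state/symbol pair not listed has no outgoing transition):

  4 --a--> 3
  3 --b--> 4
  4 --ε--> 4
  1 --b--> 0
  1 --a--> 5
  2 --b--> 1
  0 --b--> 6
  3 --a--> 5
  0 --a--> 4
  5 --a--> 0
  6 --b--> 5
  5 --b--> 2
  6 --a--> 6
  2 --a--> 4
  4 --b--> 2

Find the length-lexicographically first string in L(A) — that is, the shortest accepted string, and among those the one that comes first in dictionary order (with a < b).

abb

A breadth-first search from 0 reaches an accepting state first via the path 0 → 4 → 2 → 1 on input abb.
No string of length < 3 is accepted (BFS exhausts all shorter strings without reaching an accepting state), and abb is the lexicographically least accepting string of length 3.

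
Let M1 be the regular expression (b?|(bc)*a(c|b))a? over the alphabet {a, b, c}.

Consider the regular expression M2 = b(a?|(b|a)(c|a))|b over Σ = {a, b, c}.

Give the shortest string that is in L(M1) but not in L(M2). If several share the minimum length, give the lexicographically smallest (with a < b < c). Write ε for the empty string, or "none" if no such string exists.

The empty string ε is accepted by M1 but not by M2.
Since ε is the unique shortest string, it is the required witness.

ε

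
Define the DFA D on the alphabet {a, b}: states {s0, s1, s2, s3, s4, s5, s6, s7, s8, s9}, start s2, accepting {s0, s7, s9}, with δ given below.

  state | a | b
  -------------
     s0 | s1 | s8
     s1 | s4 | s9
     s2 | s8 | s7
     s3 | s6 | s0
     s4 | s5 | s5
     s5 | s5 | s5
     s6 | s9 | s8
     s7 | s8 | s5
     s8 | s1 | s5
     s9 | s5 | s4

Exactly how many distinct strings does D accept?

3

The useful subgraph on states {s1, s2, s7, s8, s9} is acyclic, so L(D) is finite; the longest accepting path visits 5 useful states, giving maximum string length 4.
Counting accepting paths from s2 by length: 1 of length 1, 1 of length 3, 1 of length 4. Total 3.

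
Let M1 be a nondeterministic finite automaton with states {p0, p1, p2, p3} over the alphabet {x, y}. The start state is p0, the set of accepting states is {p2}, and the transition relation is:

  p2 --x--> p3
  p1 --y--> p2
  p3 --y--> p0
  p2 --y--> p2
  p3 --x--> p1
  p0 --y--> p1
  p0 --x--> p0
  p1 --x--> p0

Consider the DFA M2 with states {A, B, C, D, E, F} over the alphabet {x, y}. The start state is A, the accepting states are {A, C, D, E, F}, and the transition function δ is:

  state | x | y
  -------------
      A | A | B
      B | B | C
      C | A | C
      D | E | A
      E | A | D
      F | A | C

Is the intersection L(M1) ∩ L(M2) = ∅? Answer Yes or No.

No

The string yy is accepted by both M1 and M2.
Hence L(M1) ∩ L(M2) ≠ ∅.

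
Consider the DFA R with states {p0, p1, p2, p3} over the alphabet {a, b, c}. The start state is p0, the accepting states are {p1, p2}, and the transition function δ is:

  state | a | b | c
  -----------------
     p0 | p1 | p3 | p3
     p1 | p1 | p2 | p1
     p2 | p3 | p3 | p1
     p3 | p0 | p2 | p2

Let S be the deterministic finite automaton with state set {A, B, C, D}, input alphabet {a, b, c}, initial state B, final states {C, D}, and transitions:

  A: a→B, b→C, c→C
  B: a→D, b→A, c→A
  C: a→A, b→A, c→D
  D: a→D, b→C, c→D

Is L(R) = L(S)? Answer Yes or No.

Yes

Exploring the product automaton R × S from the start pair (p0, B), following both machines on each input symbol, reaches 4 state pairs: (p0, B), (p1, D), (p3, A), (p2, C).
R accepts in {p1, p2} and S accepts in {C, D}. In every reachable pair the two components are either both accepting — (p1, D), (p2, C) — or both non-accepting, so no string is accepted by exactly one of the machines: L(R) \ L(S) and L(S) \ L(R) are both empty.
Hence every string is accepted by R iff it is accepted by S, and the two languages coincide.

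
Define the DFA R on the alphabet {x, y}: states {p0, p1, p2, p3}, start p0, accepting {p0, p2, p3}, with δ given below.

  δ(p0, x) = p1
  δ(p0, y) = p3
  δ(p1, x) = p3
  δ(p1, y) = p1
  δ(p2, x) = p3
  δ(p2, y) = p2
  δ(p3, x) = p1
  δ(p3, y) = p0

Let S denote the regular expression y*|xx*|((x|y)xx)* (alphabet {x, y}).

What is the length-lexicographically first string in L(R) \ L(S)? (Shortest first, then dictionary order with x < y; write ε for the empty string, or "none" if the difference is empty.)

The string xxy is accepted by R but not by S.
No shorter string lies in the difference, and xxy is the lexicographically first length-3 string in L(R) \ L(S).

xxy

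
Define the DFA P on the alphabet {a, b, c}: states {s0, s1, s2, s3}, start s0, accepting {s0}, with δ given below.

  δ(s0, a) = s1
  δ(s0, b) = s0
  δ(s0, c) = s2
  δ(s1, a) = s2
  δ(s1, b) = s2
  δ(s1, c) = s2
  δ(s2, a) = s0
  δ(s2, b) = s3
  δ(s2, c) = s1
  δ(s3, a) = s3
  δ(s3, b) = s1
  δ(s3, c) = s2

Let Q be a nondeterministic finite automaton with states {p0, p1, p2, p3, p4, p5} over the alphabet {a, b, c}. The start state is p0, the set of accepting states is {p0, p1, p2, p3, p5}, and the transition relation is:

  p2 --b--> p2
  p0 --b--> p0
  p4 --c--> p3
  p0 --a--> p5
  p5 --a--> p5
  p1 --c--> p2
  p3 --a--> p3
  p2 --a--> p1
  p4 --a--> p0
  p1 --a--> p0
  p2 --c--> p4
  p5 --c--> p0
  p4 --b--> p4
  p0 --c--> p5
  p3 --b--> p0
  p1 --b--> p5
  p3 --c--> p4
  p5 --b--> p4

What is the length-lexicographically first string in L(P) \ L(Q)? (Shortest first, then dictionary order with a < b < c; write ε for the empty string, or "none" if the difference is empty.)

The string cab is accepted by P but not by Q.
No shorter string lies in the difference, and cab is the lexicographically first length-3 string in L(P) \ L(Q).

cab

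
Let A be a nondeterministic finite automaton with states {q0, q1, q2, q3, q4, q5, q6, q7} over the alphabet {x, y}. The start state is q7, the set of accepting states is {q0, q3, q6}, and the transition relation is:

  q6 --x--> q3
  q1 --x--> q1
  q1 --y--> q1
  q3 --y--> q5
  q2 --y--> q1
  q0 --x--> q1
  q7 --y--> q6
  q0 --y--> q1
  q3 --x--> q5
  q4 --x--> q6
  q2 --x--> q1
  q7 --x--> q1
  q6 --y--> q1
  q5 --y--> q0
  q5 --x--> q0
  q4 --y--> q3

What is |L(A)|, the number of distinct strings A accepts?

6

The useful subgraph on states {q0, q3, q5, q6, q7} is acyclic, so L(A) is finite; the longest accepting path visits 5 useful states, giving maximum string length 4.
Counting accepting paths from q7 by length: 1 of length 1, 1 of length 2, 4 of length 4. Total 6.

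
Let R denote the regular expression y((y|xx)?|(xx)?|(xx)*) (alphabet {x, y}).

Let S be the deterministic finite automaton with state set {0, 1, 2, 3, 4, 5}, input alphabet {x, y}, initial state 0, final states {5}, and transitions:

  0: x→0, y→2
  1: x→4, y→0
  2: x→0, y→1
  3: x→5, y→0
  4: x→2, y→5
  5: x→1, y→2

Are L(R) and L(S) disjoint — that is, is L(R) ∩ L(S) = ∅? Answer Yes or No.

Yes

Converting the expression R to a DFA (subset construction, then merging equivalent states) gives the minimal DFA with states {r0, r1, r2, r3, r4, r5}, start state r0, accepting states {r2, r4, r5} and transitions r0: x→r1, y→r2; r1: x→r1, y→r1; r2: x→r3, y→r4; r3: x→r5, y→r1; r4: x→r1, y→r1; r5: x→r3, y→r1.
Exploring the product automaton R × S from the start pair (r0, 0), following both machines on each input symbol, reaches 10 state pairs: (r0, 0), (r1, 0), (r2, 2), (r1, 2), (r3, 0), (r4, 1), (r1, 1), (r5, 0), (r1, 4), (r1, 5).
R accepts in {r2, r4, r5} and S accepts in {5}; no reachable pair has both components accepting, so no string drives both machines to acceptance simultaneously and L(R) ∩ L(S) = ∅.
So no string is accepted by both, and the intersection is empty.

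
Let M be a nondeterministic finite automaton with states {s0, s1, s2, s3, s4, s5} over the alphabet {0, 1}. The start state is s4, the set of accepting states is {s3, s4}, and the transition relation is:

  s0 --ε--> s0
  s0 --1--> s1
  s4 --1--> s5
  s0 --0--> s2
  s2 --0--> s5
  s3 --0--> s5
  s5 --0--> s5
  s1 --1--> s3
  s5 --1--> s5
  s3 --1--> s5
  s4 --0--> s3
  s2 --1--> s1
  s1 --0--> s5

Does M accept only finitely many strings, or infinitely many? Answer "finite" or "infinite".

finite

The useful states (reachable from s4 and able to reach an accepting state) are {s3, s4}.
Restricted to these states the transition graph has no cycle, so every accepting path has bounded length and L is finite.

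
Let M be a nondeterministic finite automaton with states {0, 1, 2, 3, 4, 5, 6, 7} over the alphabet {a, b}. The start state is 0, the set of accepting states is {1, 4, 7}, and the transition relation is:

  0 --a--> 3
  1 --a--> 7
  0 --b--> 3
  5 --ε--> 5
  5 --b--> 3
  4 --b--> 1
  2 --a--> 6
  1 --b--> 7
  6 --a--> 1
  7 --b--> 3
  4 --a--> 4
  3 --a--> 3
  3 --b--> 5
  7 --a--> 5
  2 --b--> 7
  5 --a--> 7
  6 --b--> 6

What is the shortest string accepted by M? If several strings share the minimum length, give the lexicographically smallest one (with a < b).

A breadth-first search from 0 reaches an accepting state first via the path 0 → 3 → 5 → 7 on input aba.
No string of length < 3 is accepted (BFS exhausts all shorter strings without reaching an accepting state), and aba is the lexicographically least accepting string of length 3.

aba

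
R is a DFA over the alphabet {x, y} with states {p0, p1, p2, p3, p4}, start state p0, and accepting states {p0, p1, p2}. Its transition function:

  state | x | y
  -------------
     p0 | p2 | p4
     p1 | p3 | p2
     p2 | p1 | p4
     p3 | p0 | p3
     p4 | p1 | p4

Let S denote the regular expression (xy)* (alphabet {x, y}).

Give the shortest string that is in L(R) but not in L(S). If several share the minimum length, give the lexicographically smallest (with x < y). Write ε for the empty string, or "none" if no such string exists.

The string x is accepted by R but not by S.
No shorter string lies in the difference, and x is the lexicographically first length-1 string in L(R) \ L(S).

x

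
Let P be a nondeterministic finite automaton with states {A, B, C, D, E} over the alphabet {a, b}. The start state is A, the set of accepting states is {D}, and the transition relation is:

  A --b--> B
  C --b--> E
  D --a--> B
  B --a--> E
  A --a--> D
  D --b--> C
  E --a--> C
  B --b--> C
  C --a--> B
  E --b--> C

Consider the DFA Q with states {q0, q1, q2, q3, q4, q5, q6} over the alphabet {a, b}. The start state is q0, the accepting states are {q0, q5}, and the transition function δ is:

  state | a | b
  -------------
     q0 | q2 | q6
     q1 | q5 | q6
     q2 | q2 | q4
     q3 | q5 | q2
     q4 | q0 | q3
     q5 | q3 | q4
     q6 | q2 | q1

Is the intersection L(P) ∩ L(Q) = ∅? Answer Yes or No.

Exploring the product automaton P × Q from the start pair (A, q0), following both machines on each input symbol, reaches 20 state pairs: (A, q0), (D, q2), (B, q6), (B, q2), (C, q4), (E, q2), (C, q1), (B, q0), (E, q3), (C, q2), (B, q5), (E, q6), (C, q6), (C, q5), (E, q4), (E, q1), (B, q3), (C, q0), (C, q3), (E, q5).
P accepts in {D} and Q accepts in {q0, q5}; no reachable pair has both components accepting, so no string drives both machines to acceptance simultaneously and L(P) ∩ L(Q) = ∅.
So no string is accepted by both, and the intersection is empty.

Yes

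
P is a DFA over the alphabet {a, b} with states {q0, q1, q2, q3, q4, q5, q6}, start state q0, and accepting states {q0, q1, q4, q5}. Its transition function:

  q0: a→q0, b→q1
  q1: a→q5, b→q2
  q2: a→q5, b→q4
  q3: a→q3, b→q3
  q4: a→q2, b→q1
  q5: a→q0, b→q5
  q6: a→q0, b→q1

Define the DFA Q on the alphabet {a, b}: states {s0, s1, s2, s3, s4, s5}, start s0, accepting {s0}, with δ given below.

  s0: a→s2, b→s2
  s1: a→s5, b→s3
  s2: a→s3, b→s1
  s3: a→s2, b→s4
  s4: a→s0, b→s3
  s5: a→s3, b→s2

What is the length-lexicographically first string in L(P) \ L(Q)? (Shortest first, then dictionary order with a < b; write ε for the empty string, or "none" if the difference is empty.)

The string a is accepted by P but not by Q.
No shorter string lies in the difference, and a is the lexicographically first length-1 string in L(P) \ L(Q).

a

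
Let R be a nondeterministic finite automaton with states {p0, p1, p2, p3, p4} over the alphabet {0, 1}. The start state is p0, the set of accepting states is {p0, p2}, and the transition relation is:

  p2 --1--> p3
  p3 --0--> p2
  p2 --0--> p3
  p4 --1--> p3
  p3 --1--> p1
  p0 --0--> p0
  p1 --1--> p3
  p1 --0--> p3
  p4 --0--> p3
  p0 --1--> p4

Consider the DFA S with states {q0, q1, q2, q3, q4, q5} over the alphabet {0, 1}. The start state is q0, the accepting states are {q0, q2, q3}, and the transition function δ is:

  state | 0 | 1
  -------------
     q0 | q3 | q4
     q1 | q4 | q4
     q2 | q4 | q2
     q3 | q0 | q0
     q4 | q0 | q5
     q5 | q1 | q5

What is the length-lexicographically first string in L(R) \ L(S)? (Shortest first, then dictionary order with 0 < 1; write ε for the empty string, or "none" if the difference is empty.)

110

The string 110 is accepted by R but not by S.
No shorter string lies in the difference, and 110 is the lexicographically first length-3 string in L(R) \ L(S).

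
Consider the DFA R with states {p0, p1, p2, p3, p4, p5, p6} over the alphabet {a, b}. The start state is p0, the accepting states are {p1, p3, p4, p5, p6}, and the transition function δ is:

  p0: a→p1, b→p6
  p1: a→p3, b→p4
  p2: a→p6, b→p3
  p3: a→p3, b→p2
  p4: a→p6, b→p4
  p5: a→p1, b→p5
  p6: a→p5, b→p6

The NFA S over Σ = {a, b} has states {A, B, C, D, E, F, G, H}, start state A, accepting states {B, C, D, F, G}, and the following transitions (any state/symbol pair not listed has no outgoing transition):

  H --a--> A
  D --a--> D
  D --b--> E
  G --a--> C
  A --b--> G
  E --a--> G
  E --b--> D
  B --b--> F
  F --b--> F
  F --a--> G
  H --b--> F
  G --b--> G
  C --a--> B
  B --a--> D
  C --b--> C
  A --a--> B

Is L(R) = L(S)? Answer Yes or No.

Yes

Exploring the product automaton R × S from the start pair (p0, A), following both machines on each input symbol, reaches 7 state pairs: (p0, A), (p1, B), (p6, G), (p3, D), (p4, F), (p5, C), (p2, E).
R accepts in {p1, p3, p4, p5, p6} and S accepts in {B, C, D, F, G}. In every reachable pair the two components are either both accepting — (p1, B), (p6, G), (p3, D), (p4, F), (p5, C) — or both non-accepting, so no string is accepted by exactly one of the machines: L(R) \ L(S) and L(S) \ L(R) are both empty.
Hence every string is accepted by R iff it is accepted by S, and the two languages coincide.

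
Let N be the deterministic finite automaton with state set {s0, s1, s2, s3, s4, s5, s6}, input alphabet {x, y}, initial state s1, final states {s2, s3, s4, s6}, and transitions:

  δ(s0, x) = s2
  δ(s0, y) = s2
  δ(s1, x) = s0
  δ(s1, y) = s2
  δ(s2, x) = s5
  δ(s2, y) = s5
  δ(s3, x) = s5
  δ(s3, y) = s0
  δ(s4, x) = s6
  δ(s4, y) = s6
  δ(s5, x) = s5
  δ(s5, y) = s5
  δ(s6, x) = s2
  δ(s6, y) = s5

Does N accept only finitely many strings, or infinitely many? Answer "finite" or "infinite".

The useful states (reachable from s1 and able to reach an accepting state) are {s0, s1, s2}.
Restricted to these states the transition graph has no cycle, so every accepting path has bounded length and L is finite.

finite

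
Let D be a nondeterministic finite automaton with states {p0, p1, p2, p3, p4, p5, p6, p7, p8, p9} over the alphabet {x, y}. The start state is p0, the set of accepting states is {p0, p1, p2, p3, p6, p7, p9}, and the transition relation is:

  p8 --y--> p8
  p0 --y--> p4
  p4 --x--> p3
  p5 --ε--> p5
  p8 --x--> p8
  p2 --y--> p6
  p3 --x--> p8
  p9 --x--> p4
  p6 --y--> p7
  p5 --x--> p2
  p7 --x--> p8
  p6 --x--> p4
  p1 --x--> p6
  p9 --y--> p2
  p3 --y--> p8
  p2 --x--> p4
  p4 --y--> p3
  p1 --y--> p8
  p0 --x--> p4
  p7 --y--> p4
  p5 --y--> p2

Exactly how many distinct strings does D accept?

The useful subgraph on states {p0, p3, p4} is acyclic, so L(D) is finite; the longest accepting path visits 3 useful states, giving maximum string length 2.
Counting accepting paths from p0 by length: 1 of length 0, 4 of length 2. Total 5.

5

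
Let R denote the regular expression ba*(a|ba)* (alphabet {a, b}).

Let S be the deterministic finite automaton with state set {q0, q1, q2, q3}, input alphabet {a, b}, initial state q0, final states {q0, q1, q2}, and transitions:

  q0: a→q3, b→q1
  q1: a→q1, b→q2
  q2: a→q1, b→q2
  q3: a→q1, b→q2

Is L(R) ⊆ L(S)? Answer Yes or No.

Yes

Converting the expression R to a DFA (subset construction, then merging equivalent states) gives the minimal DFA with states {r0, r1, r2, r3}, start state r0, accepting states {r2} and transitions r0: a→r1, b→r2; r1: a→r1, b→r1; r2: a→r2, b→r3; r3: a→r2, b→r1.
Exploring the product automaton R × S from the start pair (r0, q0), following both machines on each input symbol, reaches 6 state pairs: (r0, q0), (r1, q3), (r2, q1), (r1, q1), (r1, q2), (r3, q2).
R accepts in {r2} and S accepts in {q0, q1, q2}. The reachable pairs whose R-component is accepting are (r2, q1); in each of them the S-component is accepting too, so the product for L(R) \ L(S) (R-component accepting, S-component rejecting) has no reachable accepting pair and the difference is empty.
Hence every string in L(R) is also in L(S).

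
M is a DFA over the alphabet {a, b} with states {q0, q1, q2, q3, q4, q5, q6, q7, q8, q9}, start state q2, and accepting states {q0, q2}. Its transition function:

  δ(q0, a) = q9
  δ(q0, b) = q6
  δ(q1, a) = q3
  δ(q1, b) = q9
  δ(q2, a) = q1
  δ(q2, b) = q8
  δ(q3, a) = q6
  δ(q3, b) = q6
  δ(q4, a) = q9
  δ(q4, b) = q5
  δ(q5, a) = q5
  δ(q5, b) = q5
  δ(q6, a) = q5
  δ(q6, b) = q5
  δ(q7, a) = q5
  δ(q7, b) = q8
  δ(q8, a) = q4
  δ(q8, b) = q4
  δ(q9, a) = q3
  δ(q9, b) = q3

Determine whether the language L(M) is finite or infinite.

The useful states (reachable from q2 and able to reach an accepting state) are {q2}.
Restricted to these states the transition graph has no cycle, so every accepting path has bounded length and L is finite.

finite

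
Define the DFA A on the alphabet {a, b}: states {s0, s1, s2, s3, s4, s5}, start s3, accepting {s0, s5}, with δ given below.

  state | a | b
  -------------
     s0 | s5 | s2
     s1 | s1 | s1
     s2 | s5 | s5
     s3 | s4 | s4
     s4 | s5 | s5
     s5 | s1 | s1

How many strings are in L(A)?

The useful subgraph on states {s3, s4, s5} is acyclic, so L(A) is finite; the longest accepting path visits 3 useful states, giving maximum string length 2.
Counting accepting paths from s3 by length: 4 of length 2. Total 4.

4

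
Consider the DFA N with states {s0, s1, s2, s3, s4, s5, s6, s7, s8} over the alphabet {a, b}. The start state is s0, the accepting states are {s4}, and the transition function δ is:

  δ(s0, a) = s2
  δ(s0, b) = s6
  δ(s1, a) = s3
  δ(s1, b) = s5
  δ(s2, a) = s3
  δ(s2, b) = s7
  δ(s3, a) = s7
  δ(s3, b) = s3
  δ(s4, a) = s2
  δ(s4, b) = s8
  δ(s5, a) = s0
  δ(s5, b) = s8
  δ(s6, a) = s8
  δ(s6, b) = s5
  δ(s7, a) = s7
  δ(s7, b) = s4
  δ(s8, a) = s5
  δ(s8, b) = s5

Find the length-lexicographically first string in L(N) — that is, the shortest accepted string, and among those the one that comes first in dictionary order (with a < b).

A breadth-first search from s0 reaches an accepting state first via the path s0 → s2 → s7 → s4 on input abb.
No string of length < 3 is accepted (BFS exhausts all shorter strings without reaching an accepting state), and abb is the lexicographically least accepting string of length 3.

abb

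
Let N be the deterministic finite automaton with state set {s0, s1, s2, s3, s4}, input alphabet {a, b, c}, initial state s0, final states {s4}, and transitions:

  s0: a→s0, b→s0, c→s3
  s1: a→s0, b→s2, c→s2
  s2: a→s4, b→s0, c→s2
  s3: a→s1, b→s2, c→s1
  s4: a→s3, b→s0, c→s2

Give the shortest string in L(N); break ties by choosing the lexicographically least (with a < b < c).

A breadth-first search from s0 reaches an accepting state first via the path s0 → s3 → s2 → s4 on input cba.
No string of length < 3 is accepted (BFS exhausts all shorter strings without reaching an accepting state), and cba is the lexicographically least accepting string of length 3.

cba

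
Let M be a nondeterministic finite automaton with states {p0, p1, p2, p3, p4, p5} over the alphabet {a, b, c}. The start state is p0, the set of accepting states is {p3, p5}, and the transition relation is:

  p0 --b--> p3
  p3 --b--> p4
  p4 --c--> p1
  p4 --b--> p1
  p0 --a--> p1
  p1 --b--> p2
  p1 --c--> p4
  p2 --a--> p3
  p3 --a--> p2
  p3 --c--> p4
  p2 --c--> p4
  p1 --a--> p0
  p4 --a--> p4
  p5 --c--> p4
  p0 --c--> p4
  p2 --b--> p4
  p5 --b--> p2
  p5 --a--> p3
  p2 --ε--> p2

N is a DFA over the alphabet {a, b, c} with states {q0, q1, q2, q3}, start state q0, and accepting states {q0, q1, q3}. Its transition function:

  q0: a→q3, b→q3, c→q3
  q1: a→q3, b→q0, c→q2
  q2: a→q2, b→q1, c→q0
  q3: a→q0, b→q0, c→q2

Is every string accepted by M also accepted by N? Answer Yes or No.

Yes

Exploring the product automaton M × N from the start pair (p0, q0), following both machines on each input symbol, reaches 16 state pairs: (p0, q0), (p1, q3), (p3, q3), (p4, q3), (p2, q0), (p4, q2), (p4, q0), (p1, q0), (p1, q2), (p1, q1), (p0, q3), (p2, q3), (p0, q2), (p2, q1), (p3, q0), (p3, q1).
M accepts in {p3, p5} and N accepts in {q0, q1, q3}. The reachable pairs whose M-component is accepting are (p3, q3), (p3, q0), (p3, q1); in each of them the N-component is accepting too, so the product for L(M) \ L(N) (M-component accepting, N-component rejecting) has no reachable accepting pair and the difference is empty.
Hence every string in L(M) is also in L(N).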